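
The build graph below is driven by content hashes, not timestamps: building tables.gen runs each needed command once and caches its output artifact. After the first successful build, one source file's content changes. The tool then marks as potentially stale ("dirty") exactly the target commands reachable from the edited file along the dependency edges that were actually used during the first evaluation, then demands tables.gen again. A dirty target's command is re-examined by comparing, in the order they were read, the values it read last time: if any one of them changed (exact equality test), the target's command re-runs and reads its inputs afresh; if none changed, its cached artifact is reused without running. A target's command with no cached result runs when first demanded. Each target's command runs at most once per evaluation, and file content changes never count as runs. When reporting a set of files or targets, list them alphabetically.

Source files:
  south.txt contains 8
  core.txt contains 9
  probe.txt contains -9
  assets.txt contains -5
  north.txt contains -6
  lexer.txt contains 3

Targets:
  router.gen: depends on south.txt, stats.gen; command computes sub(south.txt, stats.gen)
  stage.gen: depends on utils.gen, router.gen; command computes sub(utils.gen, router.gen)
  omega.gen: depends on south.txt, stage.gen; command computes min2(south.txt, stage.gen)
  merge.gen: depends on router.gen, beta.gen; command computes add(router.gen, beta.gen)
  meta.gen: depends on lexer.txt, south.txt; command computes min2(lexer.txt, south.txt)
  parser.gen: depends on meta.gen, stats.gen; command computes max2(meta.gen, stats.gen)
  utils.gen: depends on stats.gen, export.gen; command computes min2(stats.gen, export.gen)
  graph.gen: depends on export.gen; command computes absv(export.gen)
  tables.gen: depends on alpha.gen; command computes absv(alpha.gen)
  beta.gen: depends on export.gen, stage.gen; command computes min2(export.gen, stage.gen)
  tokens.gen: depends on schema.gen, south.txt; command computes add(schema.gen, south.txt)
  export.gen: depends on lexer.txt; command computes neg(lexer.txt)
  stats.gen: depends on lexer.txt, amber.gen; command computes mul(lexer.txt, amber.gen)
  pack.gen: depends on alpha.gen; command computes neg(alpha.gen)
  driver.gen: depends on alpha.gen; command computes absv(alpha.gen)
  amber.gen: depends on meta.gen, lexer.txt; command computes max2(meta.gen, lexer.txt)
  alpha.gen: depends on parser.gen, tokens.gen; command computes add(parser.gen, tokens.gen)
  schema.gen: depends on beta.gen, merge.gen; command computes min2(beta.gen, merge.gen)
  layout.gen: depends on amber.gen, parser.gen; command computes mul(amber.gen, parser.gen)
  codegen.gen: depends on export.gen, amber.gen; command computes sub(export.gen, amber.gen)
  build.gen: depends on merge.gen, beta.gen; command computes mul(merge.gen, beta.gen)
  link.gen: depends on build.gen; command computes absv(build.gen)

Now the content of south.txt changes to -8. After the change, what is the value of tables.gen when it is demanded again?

tables.gen now evaluates to 19.
The important point: at stats.gen every value read last time is unchanged, so the dirty flag clears without a run.

Initial pass — values computed on the first demand:
  export.gen = neg(3) = -3
  meta.gen = min2(3, 8) = 3
  amber.gen = max2(3, 3) = 3
  stats.gen = mul(3, 3) = 9
  parser.gen = max2(3, 9) = 9
  router.gen = sub(8, 9) = -1
  utils.gen = min2(9, -3) = -3
  stage.gen = sub(-3, -1) = -2
  beta.gen = min2(-3, -2) = -3
  merge.gen = add(-1, -3) = -4
  schema.gen = min2(-3, -4) = -4
  tokens.gen = add(-4, 8) = 4
  alpha.gen = add(9, 4) = 13
  tables.gen = absv(13) = 13

Second demand — change propagation:
  meta.gen: re-runs because south.txt 8->-8; new result -8.
  amber.gen: re-runs because meta.gen 3->-8; new result 3 (unchanged).
  stats.gen: re-examined; everything it read last time is the same (lexer.txt unchanged, amber.gen unchanged) — cache 9 kept, no run.
  parser.gen: re-runs because meta.gen 3->-8; new result 9 (unchanged).
  router.gen: re-runs because south.txt 8->-8; new result -17.
  utils.gen: re-examined; everything it read last time is the same (stats.gen unchanged, export.gen unchanged) — cache -3 kept, no run.
  stage.gen: re-runs because router.gen -1->-17; new result 14.
  beta.gen: re-runs because stage.gen -2->14; new result -3 (unchanged).
  merge.gen: re-runs because router.gen -1->-17; new result -20.
  schema.gen: re-runs because merge.gen -4->-20; new result -20.
  tokens.gen: re-runs because schema.gen -4->-20; south.txt 8->-8; new result -28.
  alpha.gen: re-runs because tokens.gen 4->-28; new result -19.
  tables.gen: re-runs because alpha.gen 13->-19; new result 19.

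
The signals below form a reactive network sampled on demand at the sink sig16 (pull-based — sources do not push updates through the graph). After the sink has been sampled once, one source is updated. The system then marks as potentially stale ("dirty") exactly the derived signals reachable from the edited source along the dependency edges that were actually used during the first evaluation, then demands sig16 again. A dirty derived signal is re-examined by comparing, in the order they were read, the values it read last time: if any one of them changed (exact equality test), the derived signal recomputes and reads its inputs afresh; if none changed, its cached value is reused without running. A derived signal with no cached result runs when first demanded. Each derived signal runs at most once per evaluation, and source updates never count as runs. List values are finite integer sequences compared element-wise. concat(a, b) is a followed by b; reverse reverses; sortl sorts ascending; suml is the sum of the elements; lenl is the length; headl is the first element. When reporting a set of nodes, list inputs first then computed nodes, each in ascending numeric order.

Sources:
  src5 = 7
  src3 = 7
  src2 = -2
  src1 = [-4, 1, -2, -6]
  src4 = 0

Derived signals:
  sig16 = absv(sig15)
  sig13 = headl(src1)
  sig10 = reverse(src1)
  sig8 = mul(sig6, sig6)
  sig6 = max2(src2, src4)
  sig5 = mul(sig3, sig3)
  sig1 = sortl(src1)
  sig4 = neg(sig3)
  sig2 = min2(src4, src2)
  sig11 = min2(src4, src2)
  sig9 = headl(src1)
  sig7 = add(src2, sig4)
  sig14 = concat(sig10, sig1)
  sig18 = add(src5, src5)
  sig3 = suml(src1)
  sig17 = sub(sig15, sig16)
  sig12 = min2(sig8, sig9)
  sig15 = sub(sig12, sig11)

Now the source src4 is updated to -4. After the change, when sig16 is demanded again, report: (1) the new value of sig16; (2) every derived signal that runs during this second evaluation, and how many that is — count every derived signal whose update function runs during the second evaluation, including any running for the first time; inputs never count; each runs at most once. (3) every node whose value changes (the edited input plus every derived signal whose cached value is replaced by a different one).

Initial pass — values computed on the first demand:
  sig6 = max2(-2, 0) = 0
  sig8 = mul(0, 0) = 0
  sig9 = headl([-4, 1, -2, -6]) = -4
  sig11 = min2(0, -2) = -2
  sig12 = min2(0, -4) = -4
  sig15 = sub(-4, -2) = -2
  sig16 = absv(-2) = 2

Second demand — change propagation:
  sig6: re-runs because src4 0->-4; new result -2.
  sig8: re-runs because sig6 0->-2; sig6 0->-2; new result 4.
  sig11: re-runs because src4 0->-4; new result -4.
  sig12: re-runs because sig8 0->4; new result -4 (unchanged).
  sig15: re-runs because sig11 -2->-4; new result 0.
  sig16: re-runs because sig15 -2->0; new result 0.

sig16 now evaluates to 0.
Run set: sig6, sig8, sig11, sig12, sig15, sig16 (6 run).
Changed values: src4, sig6, sig8, sig11, sig15, sig16.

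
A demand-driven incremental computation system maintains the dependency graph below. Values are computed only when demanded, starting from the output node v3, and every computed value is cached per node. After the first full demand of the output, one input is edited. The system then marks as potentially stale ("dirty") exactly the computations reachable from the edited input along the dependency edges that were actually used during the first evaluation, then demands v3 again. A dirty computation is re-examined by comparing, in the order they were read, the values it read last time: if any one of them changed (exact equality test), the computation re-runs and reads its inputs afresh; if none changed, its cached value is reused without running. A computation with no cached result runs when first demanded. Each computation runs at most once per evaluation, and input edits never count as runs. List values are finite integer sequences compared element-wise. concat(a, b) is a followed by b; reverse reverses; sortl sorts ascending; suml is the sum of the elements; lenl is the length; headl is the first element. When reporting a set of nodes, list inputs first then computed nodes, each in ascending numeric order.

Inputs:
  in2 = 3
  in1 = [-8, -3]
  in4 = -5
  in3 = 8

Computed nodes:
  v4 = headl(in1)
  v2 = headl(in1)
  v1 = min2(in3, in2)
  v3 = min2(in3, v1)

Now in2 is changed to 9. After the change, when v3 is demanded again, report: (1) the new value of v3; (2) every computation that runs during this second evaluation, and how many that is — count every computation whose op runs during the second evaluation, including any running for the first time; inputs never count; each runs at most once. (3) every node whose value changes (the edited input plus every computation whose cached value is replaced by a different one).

New value of v3: 8.
Computations that run: v1, v3 — 2 in total.
Values that change: in2, v1, v3.

First evaluation (everything demanded from the output):
  v1 = min2(8, 3) = 3
  v3 = min2(8, 3) = 3

Propagation after the edit:
  v1: runs — in2 3->9; result 8.
  v3: runs — v1 3->8; result 8.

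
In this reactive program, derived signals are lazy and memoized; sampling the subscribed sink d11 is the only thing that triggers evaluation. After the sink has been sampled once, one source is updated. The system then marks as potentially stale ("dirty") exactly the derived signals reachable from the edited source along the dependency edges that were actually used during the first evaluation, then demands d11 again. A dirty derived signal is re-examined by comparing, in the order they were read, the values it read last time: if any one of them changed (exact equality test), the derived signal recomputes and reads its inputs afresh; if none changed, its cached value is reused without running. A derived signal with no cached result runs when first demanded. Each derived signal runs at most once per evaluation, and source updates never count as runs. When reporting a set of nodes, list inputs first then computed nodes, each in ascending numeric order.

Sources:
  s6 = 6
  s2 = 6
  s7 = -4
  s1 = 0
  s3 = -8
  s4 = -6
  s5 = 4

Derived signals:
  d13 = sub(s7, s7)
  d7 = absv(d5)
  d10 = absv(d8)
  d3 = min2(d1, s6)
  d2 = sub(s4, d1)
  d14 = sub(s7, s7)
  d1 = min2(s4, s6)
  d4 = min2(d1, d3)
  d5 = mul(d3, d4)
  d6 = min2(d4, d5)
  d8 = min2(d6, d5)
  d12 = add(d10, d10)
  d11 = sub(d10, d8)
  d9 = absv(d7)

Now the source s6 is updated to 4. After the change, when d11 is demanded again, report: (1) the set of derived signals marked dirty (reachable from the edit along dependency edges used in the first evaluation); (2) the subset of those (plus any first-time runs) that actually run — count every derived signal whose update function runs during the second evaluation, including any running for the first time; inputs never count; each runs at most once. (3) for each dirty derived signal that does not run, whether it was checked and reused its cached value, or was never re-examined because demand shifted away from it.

The edit dirties: d1, d3, d4, d5, d6, d8, d10, d11.
2 derived signals run: d1, d3.
Cache hits after checking: d4, d5, d6, d8, d10, d11.
Note where the cutoff bites: d4 is checked, finds nothing changed, and keeps its cache.

First demand of the output computes:
  d1 = min2(-6, 6) = -6
  d3 = min2(-6, 6) = -6
  d4 = min2(-6, -6) = -6
  d5 = mul(-6, -6) = 36
  d6 = min2(-6, 36) = -6
  d8 = min2(-6, 36) = -6
  d10 = absv(-6) = 6
  d11 = sub(6, -6) = 12

After the edit, cleaning proceeds:
  d1: a read changed (s6 6->4) — executes, giving -6 — identical to its old value.
  d3: a read changed (s6 6->4) — executes, giving -6 — identical to its old value.
  d4: dirty, but its reads are unchanged (d1 unchanged, d3 unchanged); cached -6 stands.
  d5: dirty, but its reads are unchanged (d3 unchanged, d4 unchanged); cached 36 stands.
  d6: dirty, but its reads are unchanged (d4 unchanged, d5 unchanged); cached -6 stands.
  d8: dirty, but its reads are unchanged (d6 unchanged, d5 unchanged); cached -6 stands.
  d10: dirty, but its reads are unchanged (d8 unchanged); cached 6 stands.
  d11: dirty, but its reads are unchanged (d10 unchanged, d8 unchanged); cached 12 stands.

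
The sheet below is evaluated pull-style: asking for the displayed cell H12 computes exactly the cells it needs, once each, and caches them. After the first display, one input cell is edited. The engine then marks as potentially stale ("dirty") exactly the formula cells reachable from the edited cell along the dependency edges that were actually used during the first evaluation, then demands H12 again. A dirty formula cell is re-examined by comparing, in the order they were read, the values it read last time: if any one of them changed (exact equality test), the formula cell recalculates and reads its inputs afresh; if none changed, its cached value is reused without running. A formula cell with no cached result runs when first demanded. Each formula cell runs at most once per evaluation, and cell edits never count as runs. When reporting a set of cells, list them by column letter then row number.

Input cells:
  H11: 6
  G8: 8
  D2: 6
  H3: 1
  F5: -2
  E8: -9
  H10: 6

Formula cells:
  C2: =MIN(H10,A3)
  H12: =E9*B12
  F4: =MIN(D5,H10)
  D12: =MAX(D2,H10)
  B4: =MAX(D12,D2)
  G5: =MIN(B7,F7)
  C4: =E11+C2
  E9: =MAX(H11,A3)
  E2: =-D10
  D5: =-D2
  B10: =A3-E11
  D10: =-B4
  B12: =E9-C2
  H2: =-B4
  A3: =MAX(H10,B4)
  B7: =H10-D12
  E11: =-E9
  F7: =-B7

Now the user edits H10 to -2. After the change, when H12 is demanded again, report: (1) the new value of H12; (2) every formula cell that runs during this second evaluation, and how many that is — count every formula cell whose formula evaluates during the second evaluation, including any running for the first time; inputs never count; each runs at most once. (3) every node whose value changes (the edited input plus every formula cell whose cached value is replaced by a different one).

Demanding H12 again yields 48.
5 formula cells run: A3, B12, C2, D12, H12.
The nodes whose values change: B12, C2, H10, H12.
Note where the cutoff bites: B4 is checked, finds nothing changed, and keeps its cache.

First demand of the output computes:
  D12 = MAX(6, 6) = 6
  B4 = MAX(6, 6) = 6
  A3 = MAX(6, 6) = 6
  C2 = MIN(6, 6) = 6
  E9 = MAX(6, 6) = 6
  B12 = 6 - 6 = 0
  H12 = 6 * 0 = 0

After the edit, cleaning proceeds:
  D12: a read changed (H10 6->-2) — executes, giving 6 — identical to its old value.
  B4: dirty, but its reads are unchanged (D12 unchanged, D2 unchanged); cached 6 stands.
  A3: a read changed (H10 6->-2) — executes, giving 6 — identical to its old value.
  C2: a read changed (H10 6->-2) — executes, giving -2.
  E9: dirty, but its reads are unchanged (H11 unchanged, A3 unchanged); cached 6 stands.
  B12: a read changed (C2 6->-2) — executes, giving 8.
  H12: a read changed (B12 0->8) — executes, giving 48.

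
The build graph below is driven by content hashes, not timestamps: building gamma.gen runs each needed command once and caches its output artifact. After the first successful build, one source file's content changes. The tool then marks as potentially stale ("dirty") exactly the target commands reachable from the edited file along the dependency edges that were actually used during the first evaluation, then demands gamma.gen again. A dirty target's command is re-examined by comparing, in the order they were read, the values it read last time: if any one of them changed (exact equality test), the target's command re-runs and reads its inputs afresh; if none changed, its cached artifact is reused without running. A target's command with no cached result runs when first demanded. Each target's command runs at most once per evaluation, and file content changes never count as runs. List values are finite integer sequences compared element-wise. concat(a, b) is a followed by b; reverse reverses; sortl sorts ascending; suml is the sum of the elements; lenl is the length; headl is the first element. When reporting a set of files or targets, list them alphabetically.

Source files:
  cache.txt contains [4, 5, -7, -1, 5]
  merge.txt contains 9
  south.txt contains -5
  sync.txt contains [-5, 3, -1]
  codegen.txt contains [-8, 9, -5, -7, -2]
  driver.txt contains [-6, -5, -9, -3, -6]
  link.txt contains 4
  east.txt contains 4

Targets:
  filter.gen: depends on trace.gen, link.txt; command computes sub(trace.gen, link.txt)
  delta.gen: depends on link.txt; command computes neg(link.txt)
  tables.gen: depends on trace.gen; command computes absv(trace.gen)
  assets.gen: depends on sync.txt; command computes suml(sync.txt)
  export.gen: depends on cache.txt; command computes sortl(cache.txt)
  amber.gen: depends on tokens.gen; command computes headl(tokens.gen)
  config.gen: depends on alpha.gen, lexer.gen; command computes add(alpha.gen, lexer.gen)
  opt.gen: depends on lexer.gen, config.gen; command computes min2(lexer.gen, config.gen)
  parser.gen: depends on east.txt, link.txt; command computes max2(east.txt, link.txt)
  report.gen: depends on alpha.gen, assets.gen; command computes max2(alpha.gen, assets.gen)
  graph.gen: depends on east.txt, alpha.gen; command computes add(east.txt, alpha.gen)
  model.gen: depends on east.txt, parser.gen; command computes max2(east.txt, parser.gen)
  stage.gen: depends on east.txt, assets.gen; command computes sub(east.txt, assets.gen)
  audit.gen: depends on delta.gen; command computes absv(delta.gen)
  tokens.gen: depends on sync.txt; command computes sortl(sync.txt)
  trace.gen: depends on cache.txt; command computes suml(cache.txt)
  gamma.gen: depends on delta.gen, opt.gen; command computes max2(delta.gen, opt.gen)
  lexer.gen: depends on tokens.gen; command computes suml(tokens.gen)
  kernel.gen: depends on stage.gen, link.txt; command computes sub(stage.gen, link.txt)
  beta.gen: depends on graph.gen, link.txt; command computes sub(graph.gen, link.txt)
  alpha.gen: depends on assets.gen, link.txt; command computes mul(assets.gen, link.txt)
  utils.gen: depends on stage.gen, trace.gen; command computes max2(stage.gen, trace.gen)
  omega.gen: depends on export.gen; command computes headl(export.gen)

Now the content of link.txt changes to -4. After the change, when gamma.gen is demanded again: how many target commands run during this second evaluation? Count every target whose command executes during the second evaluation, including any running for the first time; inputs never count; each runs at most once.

Run set: alpha.gen, config.gen, delta.gen, gamma.gen, opt.gen (5 run).

Initial pass — values computed on the first demand:
  assets.gen = suml([-5, 3, -1]) = -3
  alpha.gen = mul(-3, 4) = -12
  delta.gen = neg(4) = -4
  tokens.gen = sortl([-5, 3, -1]) = [-5, -1, 3]
  lexer.gen = suml([-5, -1, 3]) = -3
  config.gen = add(-12, -3) = -15
  opt.gen = min2(-3, -15) = -15
  gamma.gen = max2(-4, -15) = -4

Second demand — change propagation:
  alpha.gen: re-runs because link.txt 4->-4; new result 12.
  config.gen: re-runs because alpha.gen -12->12; new result 9.
  delta.gen: re-runs because link.txt 4->-4; new result 4.
  opt.gen: re-runs because config.gen -15->9; new result -3.
  gamma.gen: re-runs because delta.gen -4->4; opt.gen -15->-3; new result 4.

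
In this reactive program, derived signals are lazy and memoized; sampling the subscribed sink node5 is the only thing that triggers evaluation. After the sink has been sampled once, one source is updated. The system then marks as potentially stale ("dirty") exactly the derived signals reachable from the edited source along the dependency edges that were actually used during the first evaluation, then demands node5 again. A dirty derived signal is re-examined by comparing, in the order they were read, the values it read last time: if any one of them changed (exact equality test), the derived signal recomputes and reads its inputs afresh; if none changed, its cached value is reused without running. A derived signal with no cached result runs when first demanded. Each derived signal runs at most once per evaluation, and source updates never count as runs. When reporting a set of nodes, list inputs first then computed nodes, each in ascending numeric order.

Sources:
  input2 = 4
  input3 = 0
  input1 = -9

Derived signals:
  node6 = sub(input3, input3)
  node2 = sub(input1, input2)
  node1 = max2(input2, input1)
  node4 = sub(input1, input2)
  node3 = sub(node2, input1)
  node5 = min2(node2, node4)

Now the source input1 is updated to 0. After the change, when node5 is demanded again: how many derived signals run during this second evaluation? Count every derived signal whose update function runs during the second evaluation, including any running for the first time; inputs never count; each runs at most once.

First demand of the output computes:
  node2 = sub(-9, 4) = -13
  node4 = sub(-9, 4) = -13
  node5 = min2(-13, -13) = -13

After the edit, cleaning proceeds:
  node2: a read changed (input1 -9->0) — executes, giving -4.
  node4: a read changed (input1 -9->0) — executes, giving -4.
  node5: a read changed (node2 -13->-4; node4 -13->-4) — executes, giving -4.

3 derived signals run: node2, node4, node5.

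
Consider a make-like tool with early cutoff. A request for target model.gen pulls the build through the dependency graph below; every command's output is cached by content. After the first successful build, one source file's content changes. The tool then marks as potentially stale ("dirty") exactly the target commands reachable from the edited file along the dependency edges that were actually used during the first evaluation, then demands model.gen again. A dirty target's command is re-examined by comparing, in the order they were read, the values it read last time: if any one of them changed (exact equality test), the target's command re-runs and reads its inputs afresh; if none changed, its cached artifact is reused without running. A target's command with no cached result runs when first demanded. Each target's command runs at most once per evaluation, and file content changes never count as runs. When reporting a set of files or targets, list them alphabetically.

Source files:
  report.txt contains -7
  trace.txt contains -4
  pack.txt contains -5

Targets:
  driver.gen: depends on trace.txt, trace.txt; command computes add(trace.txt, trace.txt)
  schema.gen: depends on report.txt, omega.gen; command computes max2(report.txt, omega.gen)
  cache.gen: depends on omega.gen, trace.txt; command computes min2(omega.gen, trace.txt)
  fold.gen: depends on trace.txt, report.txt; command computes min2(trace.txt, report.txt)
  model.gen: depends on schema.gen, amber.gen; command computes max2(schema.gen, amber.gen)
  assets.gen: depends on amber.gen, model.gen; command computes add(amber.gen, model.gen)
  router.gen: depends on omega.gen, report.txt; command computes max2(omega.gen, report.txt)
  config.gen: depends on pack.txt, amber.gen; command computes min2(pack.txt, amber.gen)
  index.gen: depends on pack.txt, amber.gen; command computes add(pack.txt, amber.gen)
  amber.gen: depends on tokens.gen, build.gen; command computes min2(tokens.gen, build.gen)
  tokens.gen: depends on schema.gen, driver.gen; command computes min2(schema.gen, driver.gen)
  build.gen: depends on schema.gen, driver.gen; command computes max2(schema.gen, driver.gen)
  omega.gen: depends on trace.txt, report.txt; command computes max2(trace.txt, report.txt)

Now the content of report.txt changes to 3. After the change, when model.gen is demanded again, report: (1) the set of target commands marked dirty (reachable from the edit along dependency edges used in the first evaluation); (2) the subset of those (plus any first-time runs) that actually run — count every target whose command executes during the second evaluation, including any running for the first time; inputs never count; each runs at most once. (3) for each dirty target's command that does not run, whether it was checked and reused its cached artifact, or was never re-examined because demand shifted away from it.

First demand of the output computes:
  driver.gen = add(-4, -4) = -8
  omega.gen = max2(-4, -7) = -4
  schema.gen = max2(-7, -4) = -4
  build.gen = max2(-4, -8) = -4
  tokens.gen = min2(-4, -8) = -8
  amber.gen = min2(-8, -4) = -8
  model.gen = max2(-4, -8) = -4

After the edit, cleaning proceeds:
  omega.gen: a read changed (report.txt -7->3) — executes, giving 3.
  schema.gen: a read changed (report.txt -7->3; omega.gen -4->3) — executes, giving 3.
  build.gen: a read changed (schema.gen -4->3) — executes, giving 3.
  tokens.gen: a read changed (schema.gen -4->3) — executes, giving -8 — identical to its old value.
  amber.gen: a read changed (build.gen -4->3) — executes, giving -8 — identical to its old value.
  model.gen: a read changed (schema.gen -4->3) — executes, giving 3.

The edit dirties: amber.gen, build.gen, model.gen, omega.gen, schema.gen, tokens.gen.
6 target commands run: amber.gen, build.gen, model.gen, omega.gen, schema.gen, tokens.gen.
No dirty target's command escaped a run.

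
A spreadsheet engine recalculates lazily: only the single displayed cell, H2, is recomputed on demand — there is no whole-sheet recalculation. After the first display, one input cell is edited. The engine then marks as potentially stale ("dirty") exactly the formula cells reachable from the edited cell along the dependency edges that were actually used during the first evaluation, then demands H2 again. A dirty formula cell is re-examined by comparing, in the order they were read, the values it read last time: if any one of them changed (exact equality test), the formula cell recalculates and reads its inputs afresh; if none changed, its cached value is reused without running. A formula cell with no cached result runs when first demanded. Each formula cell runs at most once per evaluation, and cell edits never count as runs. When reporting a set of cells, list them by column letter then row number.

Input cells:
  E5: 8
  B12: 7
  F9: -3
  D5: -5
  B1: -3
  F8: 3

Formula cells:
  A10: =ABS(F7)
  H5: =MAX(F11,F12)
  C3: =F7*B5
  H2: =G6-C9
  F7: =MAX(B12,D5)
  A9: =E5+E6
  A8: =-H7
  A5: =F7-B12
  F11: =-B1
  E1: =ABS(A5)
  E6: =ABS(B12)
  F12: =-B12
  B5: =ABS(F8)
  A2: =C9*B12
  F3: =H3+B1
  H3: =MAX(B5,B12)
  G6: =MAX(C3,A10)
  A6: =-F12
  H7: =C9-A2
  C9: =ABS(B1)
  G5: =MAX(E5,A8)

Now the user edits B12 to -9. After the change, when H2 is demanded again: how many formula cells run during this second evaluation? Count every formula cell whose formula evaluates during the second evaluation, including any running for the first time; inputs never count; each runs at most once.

Formula cells that run: A10, C3, F7, G6, H2 — 5 in total.

First evaluation (everything demanded from the output):
  B5 = ABS(3) = 3
  C9 = ABS(-3) = 3
  F7 = MAX(7, -5) = 7
  A10 = ABS(7) = 7
  C3 = 7 * 3 = 21
  G6 = MAX(21, 7) = 21
  H2 = 21 - 3 = 18

Propagation after the edit:
  F7: runs — B12 7->-9; result -5.
  A10: runs — F7 7->-5; result 5.
  C3: runs — F7 7->-5; result -15.
  G6: runs — C3 21->-15; A10 7->5; result 5.
  H2: runs — G6 21->5; result 2.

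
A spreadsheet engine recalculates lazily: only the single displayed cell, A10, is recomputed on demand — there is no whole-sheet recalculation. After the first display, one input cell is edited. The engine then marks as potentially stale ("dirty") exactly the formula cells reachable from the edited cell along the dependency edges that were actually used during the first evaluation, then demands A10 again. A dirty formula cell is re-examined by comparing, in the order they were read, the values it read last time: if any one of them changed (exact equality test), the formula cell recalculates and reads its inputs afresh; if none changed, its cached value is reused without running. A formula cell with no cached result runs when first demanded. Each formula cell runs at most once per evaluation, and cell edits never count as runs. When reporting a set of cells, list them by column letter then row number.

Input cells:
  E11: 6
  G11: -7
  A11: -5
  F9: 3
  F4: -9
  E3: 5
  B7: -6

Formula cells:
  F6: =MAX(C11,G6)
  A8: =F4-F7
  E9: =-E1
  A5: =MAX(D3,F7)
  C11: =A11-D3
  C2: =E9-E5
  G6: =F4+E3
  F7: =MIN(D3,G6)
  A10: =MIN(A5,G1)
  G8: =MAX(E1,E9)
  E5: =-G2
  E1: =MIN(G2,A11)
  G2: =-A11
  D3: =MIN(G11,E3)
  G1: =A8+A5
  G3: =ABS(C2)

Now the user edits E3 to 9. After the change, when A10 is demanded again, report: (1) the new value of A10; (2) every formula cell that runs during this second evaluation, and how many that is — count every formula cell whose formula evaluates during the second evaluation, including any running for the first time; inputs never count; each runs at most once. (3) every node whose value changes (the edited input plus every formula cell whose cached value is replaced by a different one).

New value of A10: -9.
Formula cells that run: D3, F7, G6 — 3 in total.
Values that change: E3, G6.
Key observation: the cutoff stops propagation at A5 — its inputs' values are unchanged, so it reuses its cache.

First evaluation (everything demanded from the output):
  D3 = MIN(-7, 5) = -7
  G6 = -9 + 5 = -4
  F7 = MIN(-7, -4) = -7
  A5 = MAX(-7, -7) = -7
  A8 = -9 - -7 = -2
  G1 = -2 + -7 = -9
  A10 = MIN(-7, -9) = -9

Propagation after the edit:
  D3: runs — E3 5->9; result -7 (same value as before).
  G6: runs — E3 5->9; result 0.
  F7: runs — G6 -4->0; result -7 (same value as before).
  A5: checked — values it read are unchanged (D3 unchanged, F7 unchanged); reused cached -7 without running.
  A8: checked — values it read are unchanged (F4 unchanged, F7 unchanged); reused cached -2 without running.
  G1: checked — values it read are unchanged (A8 unchanged, A5 unchanged); reused cached -9 without running.
  A10: checked — values it read are unchanged (A5 unchanged, G1 unchanged); reused cached -9 without running.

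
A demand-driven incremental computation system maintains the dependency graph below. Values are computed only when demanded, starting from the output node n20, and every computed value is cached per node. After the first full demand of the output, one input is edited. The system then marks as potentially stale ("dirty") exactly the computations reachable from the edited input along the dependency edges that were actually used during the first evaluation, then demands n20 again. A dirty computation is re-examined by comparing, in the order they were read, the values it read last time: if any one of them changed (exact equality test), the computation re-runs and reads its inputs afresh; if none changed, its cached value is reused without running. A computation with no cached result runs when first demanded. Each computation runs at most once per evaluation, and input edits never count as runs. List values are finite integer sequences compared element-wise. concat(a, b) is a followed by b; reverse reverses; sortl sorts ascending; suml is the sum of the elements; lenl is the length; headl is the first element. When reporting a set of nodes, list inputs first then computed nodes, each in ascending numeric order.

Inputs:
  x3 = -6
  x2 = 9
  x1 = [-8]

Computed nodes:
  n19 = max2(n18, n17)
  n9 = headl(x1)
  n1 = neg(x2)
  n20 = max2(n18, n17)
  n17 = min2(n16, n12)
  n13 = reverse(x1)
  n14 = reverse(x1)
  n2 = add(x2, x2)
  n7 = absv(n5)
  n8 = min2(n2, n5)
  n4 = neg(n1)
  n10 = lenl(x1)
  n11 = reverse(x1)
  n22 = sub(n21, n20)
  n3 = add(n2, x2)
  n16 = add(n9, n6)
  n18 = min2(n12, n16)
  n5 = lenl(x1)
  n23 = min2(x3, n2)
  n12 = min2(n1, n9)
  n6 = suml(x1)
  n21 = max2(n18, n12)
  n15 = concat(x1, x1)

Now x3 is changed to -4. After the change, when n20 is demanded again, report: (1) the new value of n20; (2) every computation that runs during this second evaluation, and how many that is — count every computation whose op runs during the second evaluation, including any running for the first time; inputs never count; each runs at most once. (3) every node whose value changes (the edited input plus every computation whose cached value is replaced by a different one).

New value of n20: -16.
Computations that run: none — 0 in total.
Values that change: x3.
Key observation: x3 is never demanded by the output, so the edit triggers no recomputation at all.

First evaluation (everything demanded from the output):
  n1 = neg(9) = -9
  n6 = suml([-8]) = -8
  n9 = headl([-8]) = -8
  n12 = min2(-9, -8) = -9
  n16 = add(-8, -8) = -16
  n17 = min2(-16, -9) = -16
  n18 = min2(-9, -16) = -16
  n20 = max2(-16, -16) = -16

Propagation after the edit:
  x3 feeds no computation that the output demands — nothing is marked dirty and nothing runs.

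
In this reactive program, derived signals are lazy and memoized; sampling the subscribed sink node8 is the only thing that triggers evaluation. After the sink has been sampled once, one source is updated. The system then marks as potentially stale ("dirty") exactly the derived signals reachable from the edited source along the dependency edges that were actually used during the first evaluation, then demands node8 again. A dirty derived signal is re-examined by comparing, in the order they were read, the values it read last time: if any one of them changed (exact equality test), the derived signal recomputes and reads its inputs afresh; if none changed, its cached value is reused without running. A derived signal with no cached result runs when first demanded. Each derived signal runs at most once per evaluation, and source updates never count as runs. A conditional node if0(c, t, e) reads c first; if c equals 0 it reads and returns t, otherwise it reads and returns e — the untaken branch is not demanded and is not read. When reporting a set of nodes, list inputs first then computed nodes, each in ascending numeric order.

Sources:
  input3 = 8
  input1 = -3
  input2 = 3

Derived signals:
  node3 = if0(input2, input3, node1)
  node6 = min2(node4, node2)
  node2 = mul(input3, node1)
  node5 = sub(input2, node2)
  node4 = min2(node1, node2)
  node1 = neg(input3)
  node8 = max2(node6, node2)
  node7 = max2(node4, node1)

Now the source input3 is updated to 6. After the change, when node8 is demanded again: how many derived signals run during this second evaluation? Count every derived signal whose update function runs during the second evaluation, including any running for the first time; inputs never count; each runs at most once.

5 derived signals run: node1, node2, node4, node6, node8.

First demand of the output computes:
  node1 = neg(8) = -8
  node2 = mul(8, -8) = -64
  node4 = min2(-8, -64) = -64
  node6 = min2(-64, -64) = -64
  node8 = max2(-64, -64) = -64

After the edit, cleaning proceeds:
  node1: a read changed (input3 8->6) — executes, giving -6.
  node2: a read changed (input3 8->6; node1 -8->-6) — executes, giving -36.
  node4: a read changed (node1 -8->-6; node2 -64->-36) — executes, giving -36.
  node6: a read changed (node4 -64->-36; node2 -64->-36) — executes, giving -36.
  node8: a read changed (node6 -64->-36; node2 -64->-36) — executes, giving -36.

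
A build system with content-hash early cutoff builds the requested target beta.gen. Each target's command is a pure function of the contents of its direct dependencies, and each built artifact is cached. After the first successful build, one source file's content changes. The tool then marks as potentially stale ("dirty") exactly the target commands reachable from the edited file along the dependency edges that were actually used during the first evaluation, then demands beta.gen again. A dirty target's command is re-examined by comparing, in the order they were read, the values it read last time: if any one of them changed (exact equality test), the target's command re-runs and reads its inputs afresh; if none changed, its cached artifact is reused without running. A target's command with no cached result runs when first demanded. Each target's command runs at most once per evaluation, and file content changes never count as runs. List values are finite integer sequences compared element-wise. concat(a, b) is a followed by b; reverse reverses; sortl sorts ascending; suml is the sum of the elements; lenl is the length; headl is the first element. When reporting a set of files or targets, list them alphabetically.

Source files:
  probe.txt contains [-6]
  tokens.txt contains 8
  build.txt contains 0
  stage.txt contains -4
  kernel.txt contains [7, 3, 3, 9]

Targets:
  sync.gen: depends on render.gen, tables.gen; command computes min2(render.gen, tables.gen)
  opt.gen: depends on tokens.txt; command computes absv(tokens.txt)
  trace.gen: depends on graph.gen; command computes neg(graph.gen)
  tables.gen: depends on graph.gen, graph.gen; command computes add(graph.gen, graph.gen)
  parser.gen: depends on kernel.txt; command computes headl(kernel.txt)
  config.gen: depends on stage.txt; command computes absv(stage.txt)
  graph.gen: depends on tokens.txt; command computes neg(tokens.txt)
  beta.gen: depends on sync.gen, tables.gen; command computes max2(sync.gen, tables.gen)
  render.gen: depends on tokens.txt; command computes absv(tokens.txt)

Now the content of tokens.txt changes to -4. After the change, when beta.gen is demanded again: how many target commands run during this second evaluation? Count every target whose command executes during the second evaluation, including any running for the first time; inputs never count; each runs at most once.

First evaluation (everything demanded from the output):
  graph.gen = neg(8) = -8
  render.gen = absv(8) = 8
  tables.gen = add(-8, -8) = -16
  sync.gen = min2(8, -16) = -16
  beta.gen = max2(-16, -16) = -16

Propagation after the edit:
  graph.gen: runs — tokens.txt 8->-4; result 4.
  render.gen: runs — tokens.txt 8->-4; result 4.
  tables.gen: runs — graph.gen -8->4; graph.gen -8->4; result 8.
  sync.gen: runs — render.gen 8->4; tables.gen -16->8; result 4.
  beta.gen: runs — sync.gen -16->4; tables.gen -16->8; result 8.

Target commands that run: beta.gen, graph.gen, render.gen, sync.gen, tables.gen — 5 in total.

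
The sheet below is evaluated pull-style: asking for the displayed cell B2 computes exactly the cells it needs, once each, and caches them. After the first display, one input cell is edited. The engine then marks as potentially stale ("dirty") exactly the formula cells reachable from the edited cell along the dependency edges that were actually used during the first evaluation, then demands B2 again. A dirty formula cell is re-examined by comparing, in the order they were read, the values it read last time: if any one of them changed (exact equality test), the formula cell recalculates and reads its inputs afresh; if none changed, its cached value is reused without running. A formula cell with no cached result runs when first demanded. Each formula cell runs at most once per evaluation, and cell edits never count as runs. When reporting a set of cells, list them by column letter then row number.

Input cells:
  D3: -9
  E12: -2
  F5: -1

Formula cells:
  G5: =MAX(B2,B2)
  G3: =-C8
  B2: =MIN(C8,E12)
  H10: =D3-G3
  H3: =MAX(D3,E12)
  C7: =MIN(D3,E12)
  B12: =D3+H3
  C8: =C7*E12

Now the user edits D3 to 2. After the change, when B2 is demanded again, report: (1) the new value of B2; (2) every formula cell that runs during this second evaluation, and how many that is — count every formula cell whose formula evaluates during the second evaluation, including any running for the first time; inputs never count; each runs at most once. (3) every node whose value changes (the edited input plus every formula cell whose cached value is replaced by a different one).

First demand of the output computes:
  C7 = MIN(-9, -2) = -9
  C8 = -9 * -2 = 18
  B2 = MIN(18, -2) = -2

After the edit, cleaning proceeds:
  C7: a read changed (D3 -9->2) — executes, giving -2.
  C8: a read changed (C7 -9->-2) — executes, giving 4.
  B2: a read changed (C8 18->4) — executes, giving -2 — identical to its old value.

Demanding B2 again yields -2.
3 formula cells run: B2, C7, C8.
The nodes whose values change: C7, C8, D3.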